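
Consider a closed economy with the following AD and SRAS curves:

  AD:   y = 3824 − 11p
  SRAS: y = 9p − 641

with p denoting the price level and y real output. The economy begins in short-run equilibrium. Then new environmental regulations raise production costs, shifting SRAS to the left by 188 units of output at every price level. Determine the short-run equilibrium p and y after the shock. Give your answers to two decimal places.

p = 232.65, y = 1264.85

This is a negative supply shock: SRAS shifts left.
New SRAS: y = 9p − 829.
Set AD = SRAS: 3824 − 11p = 9p − 829, so 4653 = 20p and p = 232.65.
Substituting into AD, y = 1264.85.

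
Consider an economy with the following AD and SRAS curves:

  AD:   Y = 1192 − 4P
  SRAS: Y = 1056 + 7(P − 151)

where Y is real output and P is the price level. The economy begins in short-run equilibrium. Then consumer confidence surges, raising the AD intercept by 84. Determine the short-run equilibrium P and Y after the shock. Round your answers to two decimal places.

P = 116.09, Y = 811.64

This is a positive demand shock: AD shifts right.
New AD: Y = 1276 − 4P.
SRAS can be written Y = 7P − 1.
Set AD = SRAS: 1276 − 4P = 7P − 1, so 1277 = 11P and P = 116.09.
Substituting into AD, Y = 811.64.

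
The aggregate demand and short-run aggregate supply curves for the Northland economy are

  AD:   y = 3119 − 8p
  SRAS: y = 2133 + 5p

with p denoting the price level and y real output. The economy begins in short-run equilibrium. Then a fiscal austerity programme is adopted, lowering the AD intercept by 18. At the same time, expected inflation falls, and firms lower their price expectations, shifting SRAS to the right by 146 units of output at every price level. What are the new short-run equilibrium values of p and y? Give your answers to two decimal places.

p = 63.23, y = 2595.15

After both shocks: AD is y = 3101 − 8p and SRAS is y = 2279 + 5p.
Setting them equal: 822 = 13p, so p = 63.23.
Substituting into AD, y = 2595.15.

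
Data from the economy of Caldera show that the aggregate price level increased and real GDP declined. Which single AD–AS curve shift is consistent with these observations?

P rose and Y fell. An AD shift moves P and Y in the same direction; an SRAS shift moves them in opposite directions.
Here P and Y moved in opposite directions, so the SRAS curve shifted.
Since Y fell, SRAS shifted left.

SRAS shifted left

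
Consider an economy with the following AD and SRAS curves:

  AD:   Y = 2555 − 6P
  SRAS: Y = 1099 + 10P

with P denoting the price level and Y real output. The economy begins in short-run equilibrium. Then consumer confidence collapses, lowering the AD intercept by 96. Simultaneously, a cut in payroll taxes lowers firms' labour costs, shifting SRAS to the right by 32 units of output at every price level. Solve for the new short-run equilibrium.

P = 83, Y = 1961

After both shocks: AD is Y = 2459 − 6P and SRAS is Y = 1131 + 10P.
Setting them equal: 1328 = 16P, so P = 83.
Y = 2459 − 6·83 = 1961.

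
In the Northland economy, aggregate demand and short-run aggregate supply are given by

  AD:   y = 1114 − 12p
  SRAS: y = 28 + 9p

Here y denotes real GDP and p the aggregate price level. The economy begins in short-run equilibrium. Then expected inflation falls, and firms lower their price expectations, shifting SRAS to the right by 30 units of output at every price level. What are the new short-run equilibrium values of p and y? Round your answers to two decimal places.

p = 50.29, y = 510.57

This is a positive supply shock: SRAS shifts right.
New SRAS: y = 58 + 9p.
Set AD = SRAS: 1114 − 12p = 58 + 9p, so 1056 = 21p and p = 50.29.
Substituting into AD, y = 510.57.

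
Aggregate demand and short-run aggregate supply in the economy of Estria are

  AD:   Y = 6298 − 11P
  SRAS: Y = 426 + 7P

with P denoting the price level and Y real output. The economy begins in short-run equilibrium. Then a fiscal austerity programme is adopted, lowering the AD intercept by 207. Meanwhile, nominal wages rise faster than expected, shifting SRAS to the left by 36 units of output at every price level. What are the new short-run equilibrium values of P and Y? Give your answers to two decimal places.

After both shocks: AD is Y = 6091 − 11P and SRAS is Y = 390 + 7P.
Setting them equal: 5701 = 18P, so P = 316.72.
Substituting into AD, Y = 2607.06.

P = 316.72, Y = 2607.06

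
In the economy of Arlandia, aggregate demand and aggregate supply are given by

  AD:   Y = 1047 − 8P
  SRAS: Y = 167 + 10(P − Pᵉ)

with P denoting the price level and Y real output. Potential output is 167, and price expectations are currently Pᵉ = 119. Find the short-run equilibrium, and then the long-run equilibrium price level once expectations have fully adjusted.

Short run: P = 115, Y = 127. Long run: P = 110.

Short run: with Pᵉ = 119, SRAS is Y = 10P − 1023. Setting AD = SRAS gives 2070 = 18P, so P = 115 and Y = 1047 − 8·115 = 127.
Output 127 is below potential 167, so over time expected prices fall and SRAS shifts right until Y returns to 167.
Long run: Y = 167 on the AD curve gives 167 = 1047 − 8P, so P = 110.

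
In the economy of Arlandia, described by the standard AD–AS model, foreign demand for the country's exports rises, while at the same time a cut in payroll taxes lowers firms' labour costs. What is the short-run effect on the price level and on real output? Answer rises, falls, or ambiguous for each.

Price level: ambiguous; output: rises

The first event is a positive demand shock: AD shifts right, which by itself pushes P up and Y up.
The second is a favourable supply shock: SRAS shifts right, which by itself pushes P down and Y up.
The two shocks push P in opposite directions, so the effect on P is ambiguous. Both shocks push Y up, so Y rises.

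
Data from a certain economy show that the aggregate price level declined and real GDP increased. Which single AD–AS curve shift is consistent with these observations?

SRAS shifted right

P fell and Y rose. An AD shift moves P and Y in the same direction; an SRAS shift moves them in opposite directions.
Here P and Y moved in opposite directions, so the SRAS curve shifted.
Since Y rose, SRAS shifted right.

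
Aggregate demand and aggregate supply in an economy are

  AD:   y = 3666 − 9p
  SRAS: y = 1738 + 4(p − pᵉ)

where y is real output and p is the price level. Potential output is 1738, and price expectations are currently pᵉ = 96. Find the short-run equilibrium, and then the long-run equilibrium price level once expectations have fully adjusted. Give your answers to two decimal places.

Short run: p = 177.85, y = 2065.38. Long run: p = 214.22.

Short run: with pᵉ = 96, SRAS is y = 1354 + 4p. Setting AD = SRAS gives 2312 = 13p, so p = 177.85 and y = 3666 − 9p = 2065.38.
Output 2065.38 is above potential 1738, so over time expected prices rise and SRAS shifts left until y returns to 1738.
Long run: y = 1738 on the AD curve gives 1738 = 3666 − 9p, so p = 214.22.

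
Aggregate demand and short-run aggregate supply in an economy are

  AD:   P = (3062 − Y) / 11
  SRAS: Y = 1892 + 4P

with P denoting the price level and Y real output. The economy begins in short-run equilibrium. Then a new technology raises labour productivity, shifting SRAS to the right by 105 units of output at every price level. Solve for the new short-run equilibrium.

P = 71, Y = 2281

This is a positive supply shock: SRAS shifts right.
New SRAS: Y = 1997 + 4P.
Set AD = SRAS: 3062 − 11P = 1997 + 4P, so 1065 = 15P and P = 71.
Y = 3062 − 11·71 = 2281.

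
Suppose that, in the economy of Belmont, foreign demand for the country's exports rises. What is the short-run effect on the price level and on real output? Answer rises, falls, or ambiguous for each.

This is a positive demand shock: AD shifts right.
Moving along the upward-sloping SRAS curve, P rises and Y rises.

Price level: rises; output: rises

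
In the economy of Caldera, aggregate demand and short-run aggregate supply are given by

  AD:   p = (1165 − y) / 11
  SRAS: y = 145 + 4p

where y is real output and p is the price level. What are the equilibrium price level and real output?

p = 68, y = 417

Rearrange AD to y = 1165 − 11p.
Set AD = SRAS: 1165 − 11p = 145 + 4p, so 1020 = 15p and p = 68.
Then y = 1165 − 11·68 = 417.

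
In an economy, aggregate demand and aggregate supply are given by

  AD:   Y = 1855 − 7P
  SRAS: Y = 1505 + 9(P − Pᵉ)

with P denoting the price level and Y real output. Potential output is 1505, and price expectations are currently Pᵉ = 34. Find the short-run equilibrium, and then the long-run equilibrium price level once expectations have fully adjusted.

Short run: with Pᵉ = 34, SRAS is Y = 1199 + 9P. Setting AD = SRAS gives 656 = 16P, so P = 41 and Y = 1855 − 7·41 = 1568.
Output 1568 is above potential 1505, so over time expected prices rise and SRAS shifts left until Y returns to 1505.
Long run: Y = 1505 on the AD curve gives 1505 = 1855 − 7P, so P = 50.

Short run: P = 41, Y = 1568. Long run: P = 50.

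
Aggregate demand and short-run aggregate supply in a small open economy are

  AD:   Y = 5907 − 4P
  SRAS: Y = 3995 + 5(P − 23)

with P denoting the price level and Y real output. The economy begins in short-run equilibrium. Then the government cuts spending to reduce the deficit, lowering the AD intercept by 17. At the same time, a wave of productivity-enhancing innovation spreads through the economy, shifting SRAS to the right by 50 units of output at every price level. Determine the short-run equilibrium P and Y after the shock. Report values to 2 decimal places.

After both shocks: AD is Y = 5890 − 4P and SRAS is Y = 3930 + 5P.
Setting them equal: 1960 = 9P, so P = 217.78.
Substituting into AD, Y = 5018.89.

P = 217.78, Y = 5018.89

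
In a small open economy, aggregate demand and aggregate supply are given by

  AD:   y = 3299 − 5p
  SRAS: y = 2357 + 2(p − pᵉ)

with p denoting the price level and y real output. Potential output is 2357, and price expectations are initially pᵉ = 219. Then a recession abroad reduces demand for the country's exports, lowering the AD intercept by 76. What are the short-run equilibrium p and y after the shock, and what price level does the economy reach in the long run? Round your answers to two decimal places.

Short run: p = 186.29, y = 2291.57. Long run: p = 173.20.

AD shifts left: new AD is y = 3223 − 5p. With pᵉ = 219, SRAS is y = 1919 + 2p.
Short run: 3223 − 5p = 1919 + 2p gives 1304 = 7p, so p = 186.29 and y = 3223 − 5p = 2291.57.
y = 2291.57 is below potential 2357; expectations adjust and SRAS shifts right until y = 2357.
Long run: on the new AD curve, 2357 = 3223 − 5p gives p = 173.20.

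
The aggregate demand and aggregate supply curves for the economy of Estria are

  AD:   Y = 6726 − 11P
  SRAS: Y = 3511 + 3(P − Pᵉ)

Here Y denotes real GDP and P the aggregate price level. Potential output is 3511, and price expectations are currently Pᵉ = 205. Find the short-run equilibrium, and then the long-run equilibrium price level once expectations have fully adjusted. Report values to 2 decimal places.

Short run: P = 273.57, Y = 3716.71. Long run: P = 292.27.

Short run: with Pᵉ = 205, SRAS is Y = 2896 + 3P. Setting AD = SRAS gives 3830 = 14P, so P = 273.57 and Y = 6726 − 11P = 3716.71.
Output 3716.71 is above potential 3511, so over time expected prices rise and SRAS shifts left until Y returns to 3511.
Long run: Y = 3511 on the AD curve gives 3511 = 6726 − 11P, so P = 292.27.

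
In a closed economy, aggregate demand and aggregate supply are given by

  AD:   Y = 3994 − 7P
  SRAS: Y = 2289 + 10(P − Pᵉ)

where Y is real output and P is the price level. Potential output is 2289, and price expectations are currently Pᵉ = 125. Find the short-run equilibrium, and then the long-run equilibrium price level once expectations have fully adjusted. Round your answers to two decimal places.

Short run: with Pᵉ = 125, SRAS is Y = 1039 + 10P. Setting AD = SRAS gives 2955 = 17P, so P = 173.82 and Y = 3994 − 7P = 2777.24.
Output 2777.24 is above potential 2289, so over time expected prices rise and SRAS shifts left until Y returns to 2289.
Long run: Y = 2289 on the AD curve gives 2289 = 3994 − 7P, so P = 243.57.

Short run: P = 173.82, Y = 2777.24. Long run: P = 243.57.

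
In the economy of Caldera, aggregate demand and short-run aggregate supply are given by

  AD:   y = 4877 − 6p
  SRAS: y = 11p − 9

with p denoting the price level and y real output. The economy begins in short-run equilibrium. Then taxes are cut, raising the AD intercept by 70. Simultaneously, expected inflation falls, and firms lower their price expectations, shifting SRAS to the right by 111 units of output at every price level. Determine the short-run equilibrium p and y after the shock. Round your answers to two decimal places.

After both shocks: AD is y = 4947 − 6p and SRAS is y = 102 + 11p.
Setting them equal: 4845 = 17p, so p = 285.00.
Substituting into AD, y = 3237.00.

p = 285.00, y = 3237.00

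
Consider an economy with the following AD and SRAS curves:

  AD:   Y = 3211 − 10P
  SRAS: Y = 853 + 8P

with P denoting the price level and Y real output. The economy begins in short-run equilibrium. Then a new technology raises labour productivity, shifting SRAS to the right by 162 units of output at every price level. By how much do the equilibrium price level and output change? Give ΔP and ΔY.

This is a positive supply shock: SRAS shifts right.
New SRAS: Y = 1015 + 8P.
Set AD = SRAS: 3211 − 10P = 1015 + 8P, so 2196 = 18P and P = 122.
Y = 3211 − 10·122 = 1991.
Initially P = 131, Y = 1901, so ΔP = -9 and ΔY = +90.

ΔP = -9, ΔY = +90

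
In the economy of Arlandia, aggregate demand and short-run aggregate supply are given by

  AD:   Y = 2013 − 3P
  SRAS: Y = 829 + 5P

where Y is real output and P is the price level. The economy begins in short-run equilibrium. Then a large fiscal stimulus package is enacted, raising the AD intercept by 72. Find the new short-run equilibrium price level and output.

P = 157, Y = 1614

This is a positive demand shock: AD shifts right.
New AD: Y = 2085 − 3P.
Set AD = SRAS: 2085 − 3P = 829 + 5P, so 1256 = 8P and P = 157.
Y = 2085 − 3·157 = 1614.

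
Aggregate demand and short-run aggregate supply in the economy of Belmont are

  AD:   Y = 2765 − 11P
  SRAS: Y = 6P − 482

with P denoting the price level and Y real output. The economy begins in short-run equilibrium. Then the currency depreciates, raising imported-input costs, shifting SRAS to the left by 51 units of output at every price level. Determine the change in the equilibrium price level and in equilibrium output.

ΔP = +3, ΔY = -33

This is a negative supply shock: SRAS shifts left.
New SRAS: Y = 6P − 533.
Set AD = SRAS: 2765 − 11P = 6P − 533, so 3298 = 17P and P = 194.
Y = 2765 − 11·194 = 631.
Initially P = 191, Y = 664, so ΔP = +3 and ΔY = -33.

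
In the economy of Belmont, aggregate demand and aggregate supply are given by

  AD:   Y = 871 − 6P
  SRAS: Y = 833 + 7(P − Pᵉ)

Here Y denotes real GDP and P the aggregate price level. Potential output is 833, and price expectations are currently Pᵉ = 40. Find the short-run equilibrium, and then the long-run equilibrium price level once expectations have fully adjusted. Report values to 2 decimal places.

Short run: with Pᵉ = 40, SRAS is Y = 553 + 7P. Setting AD = SRAS gives 318 = 13P, so P = 24.46 and Y = 871 − 6P = 724.23.
Output 724.23 is below potential 833, so over time expected prices fall and SRAS shifts right until Y returns to 833.
Long run: Y = 833 on the AD curve gives 833 = 871 − 6P, so P = 6.33.

Short run: P = 24.46, Y = 724.23. Long run: P = 6.33.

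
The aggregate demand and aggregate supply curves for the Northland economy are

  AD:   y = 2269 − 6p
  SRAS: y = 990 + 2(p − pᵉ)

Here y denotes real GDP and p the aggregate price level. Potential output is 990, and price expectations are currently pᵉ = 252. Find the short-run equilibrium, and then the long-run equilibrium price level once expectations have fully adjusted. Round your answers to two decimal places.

Short run: p = 222.88, y = 931.75. Long run: p = 213.17.

Short run: with pᵉ = 252, SRAS is y = 486 + 2p. Setting AD = SRAS gives 1783 = 8p, so p = 222.88 and y = 2269 − 6p = 931.75.
Output 931.75 is below potential 990, so over time expected prices fall and SRAS shifts right until y returns to 990.
Long run: y = 990 on the AD curve gives 990 = 2269 − 6p, so p = 213.17.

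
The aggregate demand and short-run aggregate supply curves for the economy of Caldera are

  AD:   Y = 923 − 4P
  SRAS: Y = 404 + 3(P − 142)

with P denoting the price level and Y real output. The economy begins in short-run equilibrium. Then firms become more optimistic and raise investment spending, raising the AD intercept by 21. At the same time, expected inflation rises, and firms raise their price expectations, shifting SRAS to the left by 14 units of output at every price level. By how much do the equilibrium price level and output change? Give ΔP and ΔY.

ΔP = +5, ΔY = +1

After both shocks: AD is Y = 944 − 4P and SRAS is Y = 3P − 36.
Setting them equal: 980 = 7P, so P = 140.
Y = 944 − 4·140 = 384.
Initially P = 135, Y = 383, so ΔP = +5 and ΔY = +1.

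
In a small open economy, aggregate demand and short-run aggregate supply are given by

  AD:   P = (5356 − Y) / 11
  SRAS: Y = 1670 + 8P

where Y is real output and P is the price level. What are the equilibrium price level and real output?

P = 194, Y = 3222

Rearrange AD to Y = 5356 − 11P.
Set AD = SRAS: 5356 − 11P = 1670 + 8P, so 3686 = 19P and P = 194.
Then Y = 5356 − 11·194 = 3222.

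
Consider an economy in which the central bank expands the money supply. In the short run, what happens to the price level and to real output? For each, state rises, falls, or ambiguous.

Price level: rises; output: rises

This is a positive demand shock: AD shifts right.
Moving along the upward-sloping SRAS curve, P rises and Y rises.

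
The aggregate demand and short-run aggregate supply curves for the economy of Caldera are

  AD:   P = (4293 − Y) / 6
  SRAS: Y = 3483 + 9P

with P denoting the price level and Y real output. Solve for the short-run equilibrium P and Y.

P = 54, Y = 3969

Rearrange AD to Y = 4293 − 6P.
Set AD = SRAS: 4293 − 6P = 3483 + 9P, so 810 = 15P and P = 54.
Then Y = 4293 − 6·54 = 3969.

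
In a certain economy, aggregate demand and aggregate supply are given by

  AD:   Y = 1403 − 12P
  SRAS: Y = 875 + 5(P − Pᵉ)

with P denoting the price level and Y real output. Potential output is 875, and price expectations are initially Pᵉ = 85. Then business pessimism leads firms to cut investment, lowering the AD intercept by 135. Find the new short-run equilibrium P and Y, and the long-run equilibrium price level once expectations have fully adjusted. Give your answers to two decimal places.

Short run: P = 48.12, Y = 690.59. Long run: P = 32.75.

AD shifts left: new AD is Y = 1268 − 12P. With Pᵉ = 85, SRAS is Y = 450 + 5P.
Short run: 1268 − 12P = 450 + 5P gives 818 = 17P, so P = 48.12 and Y = 1268 − 12P = 690.59.
Y = 690.59 is below potential 875; expectations adjust and SRAS shifts right until Y = 875.
Long run: on the new AD curve, 875 = 1268 − 12P gives P = 32.75.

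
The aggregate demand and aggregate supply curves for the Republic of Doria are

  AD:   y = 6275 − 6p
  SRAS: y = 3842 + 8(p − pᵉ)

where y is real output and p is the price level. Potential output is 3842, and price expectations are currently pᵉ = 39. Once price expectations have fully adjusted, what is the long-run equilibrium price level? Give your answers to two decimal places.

Short run: with pᵉ = 39, SRAS is y = 3530 + 8p. Setting AD = SRAS gives 2745 = 14p, so p = 196.07 and y = 6275 − 6p = 5098.57.
Output 5098.57 is above potential 3842, so over time expected prices rise and SRAS shifts left until y returns to 3842.
Long run: y = 3842 on the AD curve gives 3842 = 6275 − 6p, so p = 405.50.

Long-run p = 405.50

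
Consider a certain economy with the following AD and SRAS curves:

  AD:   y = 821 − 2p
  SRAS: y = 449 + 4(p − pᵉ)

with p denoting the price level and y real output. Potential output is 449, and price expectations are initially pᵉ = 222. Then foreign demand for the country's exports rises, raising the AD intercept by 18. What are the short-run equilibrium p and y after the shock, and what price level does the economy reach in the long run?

AD shifts right: new AD is y = 839 − 2p. With pᵉ = 222, SRAS is y = 4p − 439.
Short run: 839 − 2p = 4p − 439 gives 1278 = 6p, so p = 213 and y = 839 − 2·213 = 413.
y = 413 is below potential 449; expectations adjust and SRAS shifts right until y = 449.
Long run: on the new AD curve, 449 = 839 − 2p gives p = 195.

Short run: p = 213, y = 413. Long run: p = 195.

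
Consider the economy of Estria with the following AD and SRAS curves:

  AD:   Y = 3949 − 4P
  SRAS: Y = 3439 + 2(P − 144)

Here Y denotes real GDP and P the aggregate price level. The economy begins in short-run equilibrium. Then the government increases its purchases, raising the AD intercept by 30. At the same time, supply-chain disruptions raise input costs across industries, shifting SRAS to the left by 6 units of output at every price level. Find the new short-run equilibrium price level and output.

P = 139, Y = 3423

After both shocks: AD is Y = 3979 − 4P and SRAS is Y = 3145 + 2P.
Setting them equal: 834 = 6P, so P = 139.
Y = 3979 − 4·139 = 3423.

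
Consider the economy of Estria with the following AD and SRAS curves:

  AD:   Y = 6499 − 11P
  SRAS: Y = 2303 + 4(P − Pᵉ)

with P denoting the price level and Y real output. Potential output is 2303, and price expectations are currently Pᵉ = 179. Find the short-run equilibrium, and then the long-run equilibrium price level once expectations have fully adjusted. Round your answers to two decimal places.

Short run: P = 327.47, Y = 2896.87. Long run: P = 381.45.

Short run: with Pᵉ = 179, SRAS is Y = 1587 + 4P. Setting AD = SRAS gives 4912 = 15P, so P = 327.47 and Y = 6499 − 11P = 2896.87.
Output 2896.87 is above potential 2303, so over time expected prices rise and SRAS shifts left until Y returns to 2303.
Long run: Y = 2303 on the AD curve gives 2303 = 6499 − 11P, so P = 381.45.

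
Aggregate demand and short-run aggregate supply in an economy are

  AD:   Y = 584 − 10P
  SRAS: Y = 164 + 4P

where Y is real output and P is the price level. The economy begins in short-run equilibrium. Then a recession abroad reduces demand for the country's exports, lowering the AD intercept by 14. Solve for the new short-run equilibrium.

P = 29, Y = 280

This is a negative demand shock: AD shifts left.
New AD: Y = 570 − 10P.
Set AD = SRAS: 570 − 10P = 164 + 4P, so 406 = 14P and P = 29.
Y = 570 − 10·29 = 280.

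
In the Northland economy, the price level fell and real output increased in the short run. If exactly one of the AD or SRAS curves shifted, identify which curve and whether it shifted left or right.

SRAS shifted right

P fell and Y rose. An AD shift moves P and Y in the same direction; an SRAS shift moves them in opposite directions.
Here P and Y moved in opposite directions, so the SRAS curve shifted.
Since Y rose, SRAS shifted right.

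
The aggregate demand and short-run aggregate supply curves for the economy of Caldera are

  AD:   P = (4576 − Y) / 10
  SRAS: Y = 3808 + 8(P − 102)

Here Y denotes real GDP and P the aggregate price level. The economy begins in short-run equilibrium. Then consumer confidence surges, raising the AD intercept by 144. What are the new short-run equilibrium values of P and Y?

P = 96, Y = 3760

This is a positive demand shock: AD shifts right.
New AD: Y = 4720 − 10P.
SRAS can be written Y = 2992 + 8P.
Set AD = SRAS: 4720 − 10P = 2992 + 8P, so 1728 = 18P and P = 96.
Y = 4720 − 10·96 = 3760.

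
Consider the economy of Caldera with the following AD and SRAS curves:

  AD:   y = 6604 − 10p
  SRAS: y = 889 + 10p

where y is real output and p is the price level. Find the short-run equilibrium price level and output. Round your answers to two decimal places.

p = 285.75, y = 3746.50

Set AD = SRAS: 6604 − 10p = 889 + 10p, so 5715 = 20p and p = 285.75.
Substituting into AD, y = 6604 − 10p = 3746.50.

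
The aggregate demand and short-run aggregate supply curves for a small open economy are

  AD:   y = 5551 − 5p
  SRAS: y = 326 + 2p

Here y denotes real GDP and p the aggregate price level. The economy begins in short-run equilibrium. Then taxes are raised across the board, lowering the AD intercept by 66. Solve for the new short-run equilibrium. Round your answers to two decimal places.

This is a negative demand shock: AD shifts left.
New AD: y = 5485 − 5p.
Set AD = SRAS: 5485 − 5p = 326 + 2p, so 5159 = 7p and p = 737.00.
Substituting into AD, y = 1800.00.

p = 737.00, y = 1800.00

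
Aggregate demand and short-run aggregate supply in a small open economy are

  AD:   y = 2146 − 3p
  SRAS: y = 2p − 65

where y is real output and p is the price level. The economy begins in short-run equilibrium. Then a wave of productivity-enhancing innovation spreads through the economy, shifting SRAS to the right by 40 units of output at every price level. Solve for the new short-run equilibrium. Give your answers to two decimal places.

p = 434.20, y = 843.40

This is a positive supply shock: SRAS shifts right.
New SRAS: y = 2p − 25.
Set AD = SRAS: 2146 − 3p = 2p − 25, so 2171 = 5p and p = 434.20.
Substituting into AD, y = 843.40.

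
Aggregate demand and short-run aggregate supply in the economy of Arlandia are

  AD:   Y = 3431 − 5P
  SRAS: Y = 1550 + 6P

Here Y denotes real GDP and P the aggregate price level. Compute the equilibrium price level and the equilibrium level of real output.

Set AD = SRAS: 3431 − 5P = 1550 + 6P, so 1881 = 11P and P = 171.
Then Y = 3431 − 5·171 = 2576.

P = 171, Y = 2576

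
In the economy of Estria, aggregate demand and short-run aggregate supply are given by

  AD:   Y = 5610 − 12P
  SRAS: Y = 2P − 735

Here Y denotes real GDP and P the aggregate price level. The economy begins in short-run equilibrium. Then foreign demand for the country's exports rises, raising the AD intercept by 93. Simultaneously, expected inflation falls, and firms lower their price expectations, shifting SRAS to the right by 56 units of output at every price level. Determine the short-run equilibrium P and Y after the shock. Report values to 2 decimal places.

P = 455.86, Y = 232.71

After both shocks: AD is Y = 5703 − 12P and SRAS is Y = 2P − 679.
Setting them equal: 6382 = 14P, so P = 455.86.
Substituting into AD, Y = 232.71.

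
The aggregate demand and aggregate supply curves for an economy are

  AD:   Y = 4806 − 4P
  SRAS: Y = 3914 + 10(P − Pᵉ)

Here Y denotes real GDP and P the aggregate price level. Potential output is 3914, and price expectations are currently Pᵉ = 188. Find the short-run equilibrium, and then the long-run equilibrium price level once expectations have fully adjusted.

Short run: P = 198, Y = 4014. Long run: P = 223.

Short run: with Pᵉ = 188, SRAS is Y = 2034 + 10P. Setting AD = SRAS gives 2772 = 14P, so P = 198 and Y = 4806 − 4·198 = 4014.
Output 4014 is above potential 3914, so over time expected prices rise and SRAS shifts left until Y returns to 3914.
Long run: Y = 3914 on the AD curve gives 3914 = 4806 − 4P, so P = 223.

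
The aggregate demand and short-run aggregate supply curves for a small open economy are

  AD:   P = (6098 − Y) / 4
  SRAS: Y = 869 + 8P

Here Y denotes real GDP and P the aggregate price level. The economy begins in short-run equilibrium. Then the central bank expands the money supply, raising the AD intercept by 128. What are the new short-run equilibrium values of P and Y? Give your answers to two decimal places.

P = 446.42, Y = 4440.33

This is a positive demand shock: AD shifts right.
New AD: Y = 6226 − 4P.
Set AD = SRAS: 6226 − 4P = 869 + 8P, so 5357 = 12P and P = 446.42.
Substituting into AD, Y = 4440.33.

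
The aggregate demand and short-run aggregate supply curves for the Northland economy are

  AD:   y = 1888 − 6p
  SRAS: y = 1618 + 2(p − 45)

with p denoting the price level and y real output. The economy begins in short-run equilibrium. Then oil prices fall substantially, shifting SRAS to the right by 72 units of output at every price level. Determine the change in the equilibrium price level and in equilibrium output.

This is a positive supply shock: SRAS shifts right.
New SRAS: y = 1600 + 2p.
Set AD = SRAS: 1888 − 6p = 1600 + 2p, so 288 = 8p and p = 36.
y = 1888 − 6·36 = 1672.
Initially p = 45, y = 1618, so Δp = -9 and Δy = +54.

Δp = -9, Δy = +54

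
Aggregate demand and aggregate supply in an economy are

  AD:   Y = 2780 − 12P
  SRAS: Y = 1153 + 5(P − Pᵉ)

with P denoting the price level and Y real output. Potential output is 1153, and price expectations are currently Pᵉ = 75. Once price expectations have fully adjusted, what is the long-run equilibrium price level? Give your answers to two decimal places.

Short run: with Pᵉ = 75, SRAS is Y = 778 + 5P. Setting AD = SRAS gives 2002 = 17P, so P = 117.76 and Y = 2780 − 12P = 1366.82.
Output 1366.82 is above potential 1153, so over time expected prices rise and SRAS shifts left until Y returns to 1153.
Long run: Y = 1153 on the AD curve gives 1153 = 2780 − 12P, so P = 135.58.

Long-run P = 135.58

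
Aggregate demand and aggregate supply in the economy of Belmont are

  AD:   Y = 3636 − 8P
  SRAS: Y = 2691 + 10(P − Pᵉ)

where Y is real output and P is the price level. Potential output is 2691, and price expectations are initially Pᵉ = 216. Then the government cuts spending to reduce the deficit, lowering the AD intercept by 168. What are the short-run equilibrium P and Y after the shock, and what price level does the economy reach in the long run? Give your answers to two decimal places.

Short run: P = 163.17, Y = 2162.67. Long run: P = 97.13.

AD shifts left: new AD is Y = 3468 − 8P. With Pᵉ = 216, SRAS is Y = 531 + 10P.
Short run: 3468 − 8P = 531 + 10P gives 2937 = 18P, so P = 163.17 and Y = 3468 − 8P = 2162.67.
Y = 2162.67 is below potential 2691; expectations adjust and SRAS shifts right until Y = 2691.
Long run: on the new AD curve, 2691 = 3468 − 8P gives P = 97.13.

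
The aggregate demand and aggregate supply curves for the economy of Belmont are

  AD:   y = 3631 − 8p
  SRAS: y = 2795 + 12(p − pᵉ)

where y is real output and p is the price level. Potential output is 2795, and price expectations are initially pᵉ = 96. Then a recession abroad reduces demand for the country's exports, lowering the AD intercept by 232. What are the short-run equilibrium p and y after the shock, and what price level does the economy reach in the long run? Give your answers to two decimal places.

AD shifts left: new AD is y = 3399 − 8p. With pᵉ = 96, SRAS is y = 1643 + 12p.
Short run: 3399 − 8p = 1643 + 12p gives 1756 = 20p, so p = 87.80 and y = 3399 − 8p = 2696.60.
y = 2696.60 is below potential 2795; expectations adjust and SRAS shifts right until y = 2795.
Long run: on the new AD curve, 2795 = 3399 − 8p gives p = 75.50.

Short run: p = 87.80, y = 2696.60. Long run: p = 75.50.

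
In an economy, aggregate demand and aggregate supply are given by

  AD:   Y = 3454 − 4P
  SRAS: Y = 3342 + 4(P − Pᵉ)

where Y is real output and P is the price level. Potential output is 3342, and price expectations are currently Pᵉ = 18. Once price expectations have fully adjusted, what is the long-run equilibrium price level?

Short run: with Pᵉ = 18, SRAS is Y = 3270 + 4P. Setting AD = SRAS gives 184 = 8P, so P = 23 and Y = 3454 − 4·23 = 3362.
Output 3362 is above potential 3342, so over time expected prices rise and SRAS shifts left until Y returns to 3342.
Long run: Y = 3342 on the AD curve gives 3342 = 3454 − 4P, so P = 28.

Long-run P = 28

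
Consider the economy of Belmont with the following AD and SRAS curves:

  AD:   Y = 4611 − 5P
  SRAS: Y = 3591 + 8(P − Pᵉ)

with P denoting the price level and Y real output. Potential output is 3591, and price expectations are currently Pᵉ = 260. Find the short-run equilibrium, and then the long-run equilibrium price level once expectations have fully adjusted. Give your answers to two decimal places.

Short run: P = 238.46, Y = 3418.69. Long run: P = 204.00.

Short run: with Pᵉ = 260, SRAS is Y = 1511 + 8P. Setting AD = SRAS gives 3100 = 13P, so P = 238.46 and Y = 4611 − 5P = 3418.69.
Output 3418.69 is below potential 3591, so over time expected prices fall and SRAS shifts right until Y returns to 3591.
Long run: Y = 3591 on the AD curve gives 3591 = 4611 − 5P, so P = 204.00.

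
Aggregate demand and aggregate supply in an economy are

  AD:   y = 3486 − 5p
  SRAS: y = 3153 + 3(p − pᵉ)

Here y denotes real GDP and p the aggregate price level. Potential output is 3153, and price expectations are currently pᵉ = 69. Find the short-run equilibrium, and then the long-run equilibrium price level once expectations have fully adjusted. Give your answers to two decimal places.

Short run: with pᵉ = 69, SRAS is y = 2946 + 3p. Setting AD = SRAS gives 540 = 8p, so p = 67.50 and y = 3486 − 5p = 3148.50.
Output 3148.50 is below potential 3153, so over time expected prices fall and SRAS shifts right until y returns to 3153.
Long run: y = 3153 on the AD curve gives 3153 = 3486 − 5p, so p = 66.60.

Short run: p = 67.50, y = 3148.50. Long run: p = 66.60.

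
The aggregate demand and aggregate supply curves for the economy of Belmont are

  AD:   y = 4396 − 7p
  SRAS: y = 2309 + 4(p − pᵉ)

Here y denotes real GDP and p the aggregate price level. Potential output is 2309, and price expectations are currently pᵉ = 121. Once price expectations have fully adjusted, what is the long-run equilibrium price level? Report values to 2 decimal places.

Short run: with pᵉ = 121, SRAS is y = 1825 + 4p. Setting AD = SRAS gives 2571 = 11p, so p = 233.73 and y = 4396 − 7p = 2759.91.
Output 2759.91 is above potential 2309, so over time expected prices rise and SRAS shifts left until y returns to 2309.
Long run: y = 2309 on the AD curve gives 2309 = 4396 − 7p, so p = 298.14.

Long-run p = 298.14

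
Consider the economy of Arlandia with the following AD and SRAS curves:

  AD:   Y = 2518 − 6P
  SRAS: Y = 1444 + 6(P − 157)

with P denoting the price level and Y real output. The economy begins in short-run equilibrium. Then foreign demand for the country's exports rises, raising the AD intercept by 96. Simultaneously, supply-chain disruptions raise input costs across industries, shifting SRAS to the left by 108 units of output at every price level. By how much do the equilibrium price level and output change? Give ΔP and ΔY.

ΔP = +17, ΔY = -6

After both shocks: AD is Y = 2614 − 6P and SRAS is Y = 394 + 6P.
Setting them equal: 2220 = 12P, so P = 185.
Y = 2614 − 6·185 = 1504.
Initially P = 168, Y = 1510, so ΔP = +17 and ΔY = -6.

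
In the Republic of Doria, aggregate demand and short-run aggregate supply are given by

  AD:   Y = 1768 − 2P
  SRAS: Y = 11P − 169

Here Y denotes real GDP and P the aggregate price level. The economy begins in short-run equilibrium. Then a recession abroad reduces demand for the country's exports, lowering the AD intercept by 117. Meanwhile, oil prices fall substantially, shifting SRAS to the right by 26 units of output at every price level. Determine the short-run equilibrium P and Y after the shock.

P = 138, Y = 1375

After both shocks: AD is Y = 1651 − 2P and SRAS is Y = 11P − 143.
Setting them equal: 1794 = 13P, so P = 138.
Y = 1651 − 2·138 = 1375.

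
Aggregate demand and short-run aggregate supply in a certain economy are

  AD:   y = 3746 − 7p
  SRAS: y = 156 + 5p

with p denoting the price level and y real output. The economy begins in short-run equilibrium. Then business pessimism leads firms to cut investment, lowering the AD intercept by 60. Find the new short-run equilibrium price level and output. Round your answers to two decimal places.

p = 294.17, y = 1626.83

This is a negative demand shock: AD shifts left.
New AD: y = 3686 − 7p.
Set AD = SRAS: 3686 − 7p = 156 + 5p, so 3530 = 12p and p = 294.17.
Substituting into AD, y = 1626.83.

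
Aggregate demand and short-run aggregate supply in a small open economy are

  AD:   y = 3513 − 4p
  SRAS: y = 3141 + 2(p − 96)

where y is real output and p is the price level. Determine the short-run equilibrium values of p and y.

p = 94, y = 3137

Write SRAS as y = 3141 + 2p − 192 = 2949 + 2p.
Set AD = SRAS: 3513 − 4p = 2949 + 2p, so 564 = 6p and p = 94.
Then y = 3513 − 4·94 = 3137.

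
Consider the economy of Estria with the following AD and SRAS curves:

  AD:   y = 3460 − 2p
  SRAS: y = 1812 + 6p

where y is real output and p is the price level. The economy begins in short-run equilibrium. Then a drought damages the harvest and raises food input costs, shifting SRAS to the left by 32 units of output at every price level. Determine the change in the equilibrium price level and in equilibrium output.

This is a negative supply shock: SRAS shifts left.
New SRAS: y = 1780 + 6p.
Set AD = SRAS: 3460 − 2p = 1780 + 6p, so 1680 = 8p and p = 210.
y = 3460 − 2·210 = 3040.
Initially p = 206, y = 3048, so Δp = +4 and Δy = -8.

Δp = +4, Δy = -8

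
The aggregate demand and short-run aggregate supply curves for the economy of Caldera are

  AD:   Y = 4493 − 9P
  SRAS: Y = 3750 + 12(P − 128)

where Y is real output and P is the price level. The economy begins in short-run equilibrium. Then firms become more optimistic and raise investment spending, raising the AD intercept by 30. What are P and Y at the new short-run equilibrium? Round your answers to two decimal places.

P = 109.95, Y = 3533.43

This is a positive demand shock: AD shifts right.
New AD: Y = 4523 − 9P.
SRAS can be written Y = 2214 + 12P.
Set AD = SRAS: 4523 − 9P = 2214 + 12P, so 2309 = 21P and P = 109.95.
Substituting into AD, Y = 3533.43.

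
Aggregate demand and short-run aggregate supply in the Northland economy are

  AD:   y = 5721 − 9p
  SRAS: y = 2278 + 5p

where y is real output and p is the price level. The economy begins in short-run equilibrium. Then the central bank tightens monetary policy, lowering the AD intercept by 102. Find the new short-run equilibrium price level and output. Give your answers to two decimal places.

This is a negative demand shock: AD shifts left.
New AD: y = 5619 − 9p.
Set AD = SRAS: 5619 − 9p = 2278 + 5p, so 3341 = 14p and p = 238.64.
Substituting into AD, y = 3471.21.

p = 238.64, y = 3471.21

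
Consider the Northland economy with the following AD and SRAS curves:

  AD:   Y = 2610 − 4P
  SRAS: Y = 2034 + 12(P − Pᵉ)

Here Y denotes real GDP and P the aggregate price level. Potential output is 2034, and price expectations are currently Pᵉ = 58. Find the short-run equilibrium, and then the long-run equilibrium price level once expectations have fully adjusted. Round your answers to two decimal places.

Short run: P = 79.50, Y = 2292.00. Long run: P = 144.00.

Short run: with Pᵉ = 58, SRAS is Y = 1338 + 12P. Setting AD = SRAS gives 1272 = 16P, so P = 79.50 and Y = 2610 − 4P = 2292.00.
Output 2292.00 is above potential 2034, so over time expected prices rise and SRAS shifts left until Y returns to 2034.
Long run: Y = 2034 on the AD curve gives 2034 = 2610 − 4P, so P = 144.00.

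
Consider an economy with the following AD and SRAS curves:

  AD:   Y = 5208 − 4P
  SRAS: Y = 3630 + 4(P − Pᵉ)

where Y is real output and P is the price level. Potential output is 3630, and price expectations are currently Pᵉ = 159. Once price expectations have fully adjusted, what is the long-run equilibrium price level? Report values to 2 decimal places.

Short run: with Pᵉ = 159, SRAS is Y = 2994 + 4P. Setting AD = SRAS gives 2214 = 8P, so P = 276.75 and Y = 5208 − 4P = 4101.00.
Output 4101.00 is above potential 3630, so over time expected prices rise and SRAS shifts left until Y returns to 3630.
Long run: Y = 3630 on the AD curve gives 3630 = 5208 − 4P, so P = 394.50.

Long-run P = 394.50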